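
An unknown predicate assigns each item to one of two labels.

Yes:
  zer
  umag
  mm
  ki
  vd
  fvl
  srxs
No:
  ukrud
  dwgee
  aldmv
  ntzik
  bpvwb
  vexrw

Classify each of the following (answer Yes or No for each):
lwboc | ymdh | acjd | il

No, Yes, Yes, Yes

The classifier is using: length ≤ 4.
lwboc: length 5 — doesn't qualify, so No.
ymdh: length 4 — passes, so Yes.
acjd: length 4 — passes, so Yes.
il: length 2 — passes, so Yes.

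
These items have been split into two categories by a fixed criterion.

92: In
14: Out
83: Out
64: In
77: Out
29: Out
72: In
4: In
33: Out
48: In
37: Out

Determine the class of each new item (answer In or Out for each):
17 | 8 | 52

All 'In' examples share one property — multiple of 4 — and every 'Out' example lacks it.

Out, In, In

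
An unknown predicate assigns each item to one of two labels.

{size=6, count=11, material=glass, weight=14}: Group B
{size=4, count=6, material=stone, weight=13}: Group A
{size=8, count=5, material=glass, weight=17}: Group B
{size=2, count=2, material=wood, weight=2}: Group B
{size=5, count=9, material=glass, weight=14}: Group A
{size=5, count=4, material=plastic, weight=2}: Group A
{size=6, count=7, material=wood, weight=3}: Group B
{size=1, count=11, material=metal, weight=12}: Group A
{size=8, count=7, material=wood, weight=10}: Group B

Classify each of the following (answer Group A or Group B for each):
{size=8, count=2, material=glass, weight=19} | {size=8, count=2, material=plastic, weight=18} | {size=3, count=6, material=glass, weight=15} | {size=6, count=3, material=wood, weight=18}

'Group A' ⟺ size ≤ 5 AND count ≥ 4.
{size=8, count=2, material=glass, weight=19} — size = 8, count = 2, hence Group B. {size=8, count=2, material=plastic, weight=18} — size = 8, count = 2, hence Group B. {size=3, count=6, material=glass, weight=15} — size = 3, count = 6, hence Group A. {size=6, count=3, material=wood, weight=18} — size = 6, count = 3, hence Group B.

Group B, Group B, Group A, Group B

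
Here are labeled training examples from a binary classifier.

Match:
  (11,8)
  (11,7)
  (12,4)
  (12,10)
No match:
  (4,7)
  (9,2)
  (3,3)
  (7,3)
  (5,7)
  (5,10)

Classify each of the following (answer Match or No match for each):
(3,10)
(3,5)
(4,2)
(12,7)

One predicate separates the groups cleanly: sum ≥ 16.

No match, No match, No match, Match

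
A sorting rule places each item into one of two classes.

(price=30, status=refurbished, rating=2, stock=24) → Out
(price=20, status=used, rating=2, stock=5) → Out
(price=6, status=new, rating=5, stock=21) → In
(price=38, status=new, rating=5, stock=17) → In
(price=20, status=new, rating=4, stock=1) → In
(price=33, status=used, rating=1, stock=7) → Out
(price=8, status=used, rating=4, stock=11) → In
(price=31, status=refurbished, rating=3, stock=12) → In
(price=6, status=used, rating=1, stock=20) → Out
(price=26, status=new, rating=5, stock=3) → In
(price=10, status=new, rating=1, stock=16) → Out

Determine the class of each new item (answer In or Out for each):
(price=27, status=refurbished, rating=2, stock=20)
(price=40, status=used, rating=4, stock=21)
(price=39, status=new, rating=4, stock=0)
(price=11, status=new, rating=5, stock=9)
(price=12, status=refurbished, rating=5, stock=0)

All 'In' examples share one property — rating ≥ 3 — and every 'Out' example lacks it.
(price=27, status=refurbished, rating=2, stock=20): rating = 2 — does not pass, so Out. (price=40, status=used, rating=4, stock=21): rating = 4 — meets the rule, so In. (price=39, status=new, rating=4, stock=0): rating = 4 — meets the rule, so In. (price=11, status=new, rating=5, stock=9): rating = 5 — meets the rule, so In. (price=12, status=refurbished, rating=5, stock=0): rating = 5 — meets the rule, so In.

Out, In, In, In, In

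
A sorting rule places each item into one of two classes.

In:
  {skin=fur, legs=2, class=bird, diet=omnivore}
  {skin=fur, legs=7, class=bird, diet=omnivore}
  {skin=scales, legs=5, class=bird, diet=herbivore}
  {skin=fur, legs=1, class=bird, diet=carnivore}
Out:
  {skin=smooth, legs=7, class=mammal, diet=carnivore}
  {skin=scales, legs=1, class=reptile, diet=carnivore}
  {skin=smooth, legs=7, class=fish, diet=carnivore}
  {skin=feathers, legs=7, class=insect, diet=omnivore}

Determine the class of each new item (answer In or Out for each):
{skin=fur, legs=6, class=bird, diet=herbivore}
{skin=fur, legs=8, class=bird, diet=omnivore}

In, In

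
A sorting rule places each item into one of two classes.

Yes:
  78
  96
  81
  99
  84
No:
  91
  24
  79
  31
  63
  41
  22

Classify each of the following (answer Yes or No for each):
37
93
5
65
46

All 'Yes' examples share one property — multiple of 3 AND at least 78 — and every 'No' example lacks it.
37: No (37 = 3·12 + 1, 37 < 78).
93: Yes (93 = 3·31, 93 ≥ 78).
5: No (5 = 3·1 + 2, 5 < 78).
65: No (65 = 3·21 + 2, 65 < 78).
46: No (46 = 3·15 + 1, 46 < 78).

No, Yes, No, No, No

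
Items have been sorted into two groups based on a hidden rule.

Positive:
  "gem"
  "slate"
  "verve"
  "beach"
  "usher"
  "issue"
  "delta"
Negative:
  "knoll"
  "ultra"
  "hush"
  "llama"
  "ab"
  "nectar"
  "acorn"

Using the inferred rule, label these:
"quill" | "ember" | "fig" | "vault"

'Positive' ⟺ odd length AND contains 'e'.
"quill": length 5, no 'e' — does not pass, so Negative.
"ember": length 5, has 'e' — has this property, so Positive.
"fig": length 3, no 'e' — does not pass, so Negative.
"vault": length 5, no 'e' — does not pass, so Negative.

Negative, Positive, Negative, Negative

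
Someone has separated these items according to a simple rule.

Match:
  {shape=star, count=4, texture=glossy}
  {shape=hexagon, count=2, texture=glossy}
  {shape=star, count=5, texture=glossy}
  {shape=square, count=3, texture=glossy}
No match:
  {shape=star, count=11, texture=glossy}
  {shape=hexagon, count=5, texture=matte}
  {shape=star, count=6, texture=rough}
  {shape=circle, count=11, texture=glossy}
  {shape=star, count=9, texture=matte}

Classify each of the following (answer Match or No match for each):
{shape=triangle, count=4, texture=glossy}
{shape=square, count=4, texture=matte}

The distinguishing property — texture is glossy AND count ≤ 5 — holds for all the 'Match' cases and none of the 'No match' cases.
{shape=triangle, count=4, texture=glossy}: texture is glossy, count = 4, fits → Match.
{shape=square, count=4, texture=matte}: texture is matte, count = 4, fails this test → No match.

Match, No match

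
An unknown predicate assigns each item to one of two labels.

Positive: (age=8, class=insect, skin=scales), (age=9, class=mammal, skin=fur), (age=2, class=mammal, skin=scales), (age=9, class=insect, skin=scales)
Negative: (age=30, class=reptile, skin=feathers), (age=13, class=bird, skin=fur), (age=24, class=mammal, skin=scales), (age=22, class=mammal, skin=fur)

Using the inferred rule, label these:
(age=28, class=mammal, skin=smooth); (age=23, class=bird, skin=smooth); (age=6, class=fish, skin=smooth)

Negative, Negative, Positive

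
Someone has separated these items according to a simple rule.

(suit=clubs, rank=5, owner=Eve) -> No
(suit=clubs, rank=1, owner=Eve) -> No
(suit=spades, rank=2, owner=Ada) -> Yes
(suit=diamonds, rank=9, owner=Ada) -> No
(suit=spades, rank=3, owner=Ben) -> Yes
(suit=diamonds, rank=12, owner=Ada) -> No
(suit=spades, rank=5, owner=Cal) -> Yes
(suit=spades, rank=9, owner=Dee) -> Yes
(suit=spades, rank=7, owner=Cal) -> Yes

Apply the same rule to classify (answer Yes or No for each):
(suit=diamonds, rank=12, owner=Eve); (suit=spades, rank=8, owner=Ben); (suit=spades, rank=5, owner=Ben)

No, Yes, Yes

A rule that fits every label: suit is spades — true of each 'Yes' example, false of each 'No' one.
No: (suit=diamonds, rank=12, owner=Eve), since suit is diamonds.
Yes: (suit=spades, rank=8, owner=Ben), since suit is spades.
Yes: (suit=spades, rank=5, owner=Ben), since suit is spades.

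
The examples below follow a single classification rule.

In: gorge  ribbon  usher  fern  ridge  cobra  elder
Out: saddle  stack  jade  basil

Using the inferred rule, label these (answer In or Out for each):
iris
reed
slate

The classifier is using: contains 'r'.
iris: In (has 'r'). reed: In (has 'r'). slate: Out (no 'r').

In, In, Out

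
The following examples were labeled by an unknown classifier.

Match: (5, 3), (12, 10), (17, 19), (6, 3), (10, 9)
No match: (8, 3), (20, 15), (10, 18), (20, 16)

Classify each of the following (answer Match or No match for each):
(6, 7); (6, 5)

All 'Match' examples share one property — |first − second| ≤ 3 — and every 'No match' example lacks it.

Match, Match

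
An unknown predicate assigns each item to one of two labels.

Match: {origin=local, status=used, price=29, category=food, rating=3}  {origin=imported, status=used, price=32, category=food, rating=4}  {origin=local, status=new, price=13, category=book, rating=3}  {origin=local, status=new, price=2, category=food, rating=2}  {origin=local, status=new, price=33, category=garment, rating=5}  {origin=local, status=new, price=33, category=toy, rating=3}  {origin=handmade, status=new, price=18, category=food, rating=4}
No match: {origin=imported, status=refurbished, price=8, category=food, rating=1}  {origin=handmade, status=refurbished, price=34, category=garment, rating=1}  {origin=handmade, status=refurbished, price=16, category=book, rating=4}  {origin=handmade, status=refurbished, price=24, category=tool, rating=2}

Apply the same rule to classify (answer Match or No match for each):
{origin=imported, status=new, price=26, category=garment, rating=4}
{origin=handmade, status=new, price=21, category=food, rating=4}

Match, Match

The rule appears to be: status is not refurbished.
{origin=imported, status=new, price=26, category=garment, rating=4} → status is new → Match.
{origin=handmade, status=new, price=21, category=food, rating=4} → status is new → Match.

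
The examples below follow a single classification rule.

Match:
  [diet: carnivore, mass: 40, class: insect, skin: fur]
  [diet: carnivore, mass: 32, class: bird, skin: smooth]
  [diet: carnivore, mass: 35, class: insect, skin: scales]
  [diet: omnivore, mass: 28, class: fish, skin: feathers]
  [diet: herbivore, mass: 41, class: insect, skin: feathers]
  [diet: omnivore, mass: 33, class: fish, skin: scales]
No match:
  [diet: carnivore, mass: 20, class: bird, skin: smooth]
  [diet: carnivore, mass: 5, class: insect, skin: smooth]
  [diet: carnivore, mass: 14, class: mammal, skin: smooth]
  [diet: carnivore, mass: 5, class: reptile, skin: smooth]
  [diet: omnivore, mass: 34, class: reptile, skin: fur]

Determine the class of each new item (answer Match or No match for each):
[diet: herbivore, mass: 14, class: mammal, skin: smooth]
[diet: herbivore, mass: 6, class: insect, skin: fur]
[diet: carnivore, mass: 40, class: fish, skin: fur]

The distinguishing property — mass ≥ 28 AND mass ≠ 34 — holds for all the 'Match' cases and none of the 'No match' cases.
[diet: herbivore, mass: 14, class: mammal, skin: smooth]: No match (mass = 14). [diet: herbivore, mass: 6, class: insect, skin: fur]: No match (mass = 6). [diet: carnivore, mass: 40, class: fish, skin: fur]: Match (mass = 40).

No match, No match, Match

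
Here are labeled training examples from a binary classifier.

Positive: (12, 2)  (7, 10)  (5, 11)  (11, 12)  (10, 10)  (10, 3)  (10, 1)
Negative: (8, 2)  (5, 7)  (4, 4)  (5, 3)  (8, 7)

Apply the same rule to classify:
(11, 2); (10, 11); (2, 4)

Positive, Positive, Negative

The pattern is that an item is 'Positive' exactly when: max ≥ 10.
(11, 2) → max 11 → Positive. (10, 11) → max 11 → Positive. (2, 4) → max 4 → Negative.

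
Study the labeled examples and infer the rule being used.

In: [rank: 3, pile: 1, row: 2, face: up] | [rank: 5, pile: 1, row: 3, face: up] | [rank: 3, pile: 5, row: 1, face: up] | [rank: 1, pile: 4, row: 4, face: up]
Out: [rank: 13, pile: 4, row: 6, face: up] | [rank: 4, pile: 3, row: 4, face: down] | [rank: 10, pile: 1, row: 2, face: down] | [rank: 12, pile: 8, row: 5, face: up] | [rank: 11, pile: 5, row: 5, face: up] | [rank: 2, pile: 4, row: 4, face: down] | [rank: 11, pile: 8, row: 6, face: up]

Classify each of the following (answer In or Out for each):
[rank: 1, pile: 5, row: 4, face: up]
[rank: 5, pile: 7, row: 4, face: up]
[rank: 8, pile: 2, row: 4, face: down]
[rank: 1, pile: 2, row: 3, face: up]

The distinguishing property — face is up AND row ≤ 4 — holds for all the 'In' cases and none of the 'Out' cases.
In: [rank: 1, pile: 5, row: 4, face: up], since face is up, row = 4.
In: [rank: 5, pile: 7, row: 4, face: up], since face is up, row = 4.
Out: [rank: 8, pile: 2, row: 4, face: down], since face is down, row = 4.
In: [rank: 1, pile: 2, row: 3, face: up], since face is up, row = 3.

In, In, Out, In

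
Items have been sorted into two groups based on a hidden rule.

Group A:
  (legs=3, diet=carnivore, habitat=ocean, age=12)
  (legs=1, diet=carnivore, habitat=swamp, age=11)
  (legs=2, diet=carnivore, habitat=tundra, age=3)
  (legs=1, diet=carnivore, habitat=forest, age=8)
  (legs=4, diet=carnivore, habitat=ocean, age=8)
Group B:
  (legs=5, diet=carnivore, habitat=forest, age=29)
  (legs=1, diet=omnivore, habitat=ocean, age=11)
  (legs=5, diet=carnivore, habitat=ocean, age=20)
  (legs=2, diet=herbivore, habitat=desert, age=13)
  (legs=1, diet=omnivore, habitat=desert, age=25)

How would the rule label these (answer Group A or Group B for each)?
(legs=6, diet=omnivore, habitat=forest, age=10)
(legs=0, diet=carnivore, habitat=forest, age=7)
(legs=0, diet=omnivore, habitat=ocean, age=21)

Group B, Group A, Group B

The pattern is that an item is 'Group A' exactly when: diet is carnivore AND age ≤ 12.
Group B: (legs=6, diet=omnivore, habitat=forest, age=10), since diet is omnivore, age = 10.
Group A: (legs=0, diet=carnivore, habitat=forest, age=7), since diet is carnivore, age = 7.
Group B: (legs=0, diet=omnivore, habitat=ocean, age=21), since diet is omnivore, age = 21.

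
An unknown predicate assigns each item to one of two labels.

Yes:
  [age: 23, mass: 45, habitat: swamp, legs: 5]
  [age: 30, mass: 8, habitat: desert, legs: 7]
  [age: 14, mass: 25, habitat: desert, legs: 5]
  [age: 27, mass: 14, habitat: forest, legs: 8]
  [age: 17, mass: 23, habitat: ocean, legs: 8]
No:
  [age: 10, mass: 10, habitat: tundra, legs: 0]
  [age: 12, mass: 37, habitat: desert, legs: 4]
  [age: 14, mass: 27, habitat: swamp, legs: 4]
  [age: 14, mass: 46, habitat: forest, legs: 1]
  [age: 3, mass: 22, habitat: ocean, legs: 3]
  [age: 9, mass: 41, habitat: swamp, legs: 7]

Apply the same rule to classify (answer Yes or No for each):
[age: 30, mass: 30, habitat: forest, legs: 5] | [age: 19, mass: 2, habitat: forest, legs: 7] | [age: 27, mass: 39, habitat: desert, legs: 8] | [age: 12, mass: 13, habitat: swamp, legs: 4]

Yes, Yes, Yes, No

Rule: age ≥ 10 AND legs ≥ 5. This holds for each 'Yes' example and fails for each 'No' one.
Yes: [age: 30, mass: 30, habitat: forest, legs: 5], since age = 30, legs = 5. Yes: [age: 19, mass: 2, habitat: forest, legs: 7], since age = 19, legs = 7. Yes: [age: 27, mass: 39, habitat: desert, legs: 8], since age = 27, legs = 8. No: [age: 12, mass: 13, habitat: swamp, legs: 4], since age = 12, legs = 4.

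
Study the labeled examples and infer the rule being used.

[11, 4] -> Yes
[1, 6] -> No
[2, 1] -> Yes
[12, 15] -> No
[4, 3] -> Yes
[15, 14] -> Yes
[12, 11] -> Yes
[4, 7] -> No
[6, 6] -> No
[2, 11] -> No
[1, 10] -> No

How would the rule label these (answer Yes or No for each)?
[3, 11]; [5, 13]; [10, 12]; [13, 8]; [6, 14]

Every 'Yes' example satisfies: first > second. None of the 'No' examples do.
[3, 11] — 3 < 11, hence No.
[5, 13] — 5 < 13, hence No.
[10, 12] — 10 < 12, hence No.
[13, 8] — 13 > 8, hence Yes.
[6, 14] — 6 < 14, hence No.

No, No, No, Yes, No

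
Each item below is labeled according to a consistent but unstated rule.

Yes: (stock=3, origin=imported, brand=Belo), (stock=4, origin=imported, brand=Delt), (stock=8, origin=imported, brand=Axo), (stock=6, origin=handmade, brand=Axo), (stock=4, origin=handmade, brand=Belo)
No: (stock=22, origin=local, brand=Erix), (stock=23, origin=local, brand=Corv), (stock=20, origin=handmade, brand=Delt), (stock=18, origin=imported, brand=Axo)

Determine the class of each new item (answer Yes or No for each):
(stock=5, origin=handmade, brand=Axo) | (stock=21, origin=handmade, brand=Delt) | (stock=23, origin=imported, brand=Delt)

Yes, No, No

The classifier is using: stock ≤ 8.
(stock=5, origin=handmade, brand=Axo): Yes (stock = 5). (stock=21, origin=handmade, brand=Delt): No (stock = 21). (stock=23, origin=imported, brand=Delt): No (stock = 23).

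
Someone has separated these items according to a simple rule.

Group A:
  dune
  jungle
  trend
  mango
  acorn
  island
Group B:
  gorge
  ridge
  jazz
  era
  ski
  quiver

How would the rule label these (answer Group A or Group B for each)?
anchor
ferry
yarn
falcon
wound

Group A, Group B, Group A, Group A, Group A

Checking candidate rules against both groups, what survives is: contains 'n'.
Group A: anchor, since has 'n'. Group B: ferry, since no 'n'. Group A: yarn, since has 'n'. Group A: falcon, since has 'n'. Group A: wound, since has 'n'.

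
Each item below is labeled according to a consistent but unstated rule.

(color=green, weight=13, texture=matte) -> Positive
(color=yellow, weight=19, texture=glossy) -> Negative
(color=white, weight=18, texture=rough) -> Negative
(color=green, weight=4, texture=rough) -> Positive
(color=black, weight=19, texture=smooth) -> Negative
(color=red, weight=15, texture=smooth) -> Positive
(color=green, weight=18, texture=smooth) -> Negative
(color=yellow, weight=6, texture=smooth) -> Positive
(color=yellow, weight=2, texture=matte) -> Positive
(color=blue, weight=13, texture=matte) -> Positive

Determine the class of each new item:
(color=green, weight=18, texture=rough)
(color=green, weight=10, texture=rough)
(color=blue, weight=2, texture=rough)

One predicate separates the groups cleanly: weight ≤ 15.

Negative, Positive, Positive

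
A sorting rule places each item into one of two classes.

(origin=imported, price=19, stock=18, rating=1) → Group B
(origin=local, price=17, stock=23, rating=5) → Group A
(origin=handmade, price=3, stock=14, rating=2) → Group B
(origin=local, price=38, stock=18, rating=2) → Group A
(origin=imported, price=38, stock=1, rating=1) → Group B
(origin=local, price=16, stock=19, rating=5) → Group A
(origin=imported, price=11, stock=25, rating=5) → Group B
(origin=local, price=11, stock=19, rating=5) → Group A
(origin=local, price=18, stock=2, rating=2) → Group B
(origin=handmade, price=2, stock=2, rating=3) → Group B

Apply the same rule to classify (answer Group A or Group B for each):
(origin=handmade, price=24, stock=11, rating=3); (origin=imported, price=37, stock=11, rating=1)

Group B, Group B

A rule that fits every label: origin is local AND stock ≥ 14 — true of each 'Group A' example, false of each 'Group B' one.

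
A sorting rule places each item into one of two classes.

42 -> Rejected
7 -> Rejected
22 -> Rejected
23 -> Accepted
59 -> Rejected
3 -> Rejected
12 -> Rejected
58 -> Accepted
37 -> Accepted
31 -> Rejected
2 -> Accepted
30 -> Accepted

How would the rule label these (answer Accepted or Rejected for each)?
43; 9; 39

Looking at the examples, the only property every 'Accepted' case has and every 'Rejected' case lacks is: ≡ 2 (mod 7).

Rejected, Accepted, Rejected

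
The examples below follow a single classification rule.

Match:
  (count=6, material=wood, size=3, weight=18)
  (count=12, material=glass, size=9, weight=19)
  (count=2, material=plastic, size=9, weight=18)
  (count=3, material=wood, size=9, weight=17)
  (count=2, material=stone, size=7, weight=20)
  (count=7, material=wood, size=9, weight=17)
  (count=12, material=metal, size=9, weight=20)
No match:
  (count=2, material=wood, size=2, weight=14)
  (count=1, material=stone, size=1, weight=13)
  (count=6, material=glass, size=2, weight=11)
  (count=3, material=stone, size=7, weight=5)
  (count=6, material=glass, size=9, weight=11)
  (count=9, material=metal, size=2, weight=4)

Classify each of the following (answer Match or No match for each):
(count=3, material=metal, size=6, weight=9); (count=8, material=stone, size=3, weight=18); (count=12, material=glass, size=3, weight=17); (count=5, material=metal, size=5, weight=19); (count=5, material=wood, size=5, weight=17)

All 'Match' examples share one property — weight ≥ 17 — and every 'No match' example lacks it.
(count=3, material=metal, size=6, weight=9): No match (weight = 9).
(count=8, material=stone, size=3, weight=18): Match (weight = 18).
(count=12, material=glass, size=3, weight=17): Match (weight = 17).
(count=5, material=metal, size=5, weight=19): Match (weight = 19).
(count=5, material=wood, size=5, weight=17): Match (weight = 17).

No match, Match, Match, Match, Match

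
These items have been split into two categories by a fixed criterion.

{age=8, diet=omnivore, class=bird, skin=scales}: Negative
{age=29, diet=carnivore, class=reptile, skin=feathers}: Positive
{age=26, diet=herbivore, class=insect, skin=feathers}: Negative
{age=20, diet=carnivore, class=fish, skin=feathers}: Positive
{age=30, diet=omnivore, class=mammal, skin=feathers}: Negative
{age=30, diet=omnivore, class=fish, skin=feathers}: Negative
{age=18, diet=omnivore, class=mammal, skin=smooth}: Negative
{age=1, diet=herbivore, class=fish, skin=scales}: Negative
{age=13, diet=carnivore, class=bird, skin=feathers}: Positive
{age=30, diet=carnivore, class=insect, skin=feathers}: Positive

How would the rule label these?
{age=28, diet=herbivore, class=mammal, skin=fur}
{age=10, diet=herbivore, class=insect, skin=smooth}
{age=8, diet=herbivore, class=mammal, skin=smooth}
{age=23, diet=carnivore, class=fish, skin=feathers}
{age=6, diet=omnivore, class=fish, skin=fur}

'Positive' ⟺ diet is carnivore.
Negative: {age=28, diet=herbivore, class=mammal, skin=fur}, since diet is herbivore.
Negative: {age=10, diet=herbivore, class=insect, skin=smooth}, since diet is herbivore.
Negative: {age=8, diet=herbivore, class=mammal, skin=smooth}, since diet is herbivore.
Positive: {age=23, diet=carnivore, class=fish, skin=feathers}, since diet is carnivore.
Negative: {age=6, diet=omnivore, class=fish, skin=fur}, since diet is omnivore.

Negative, Negative, Negative, Positive, Negative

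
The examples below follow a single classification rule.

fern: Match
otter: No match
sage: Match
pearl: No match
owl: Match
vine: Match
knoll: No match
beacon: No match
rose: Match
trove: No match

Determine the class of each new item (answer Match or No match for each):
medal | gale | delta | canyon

The simplest hypothesis consistent with all the labels is: length ≤ 4.
medal → length 5 → No match. gale → length 4 → Match. delta → length 5 → No match. canyon → length 6 → No match.

No match, Match, No match, No match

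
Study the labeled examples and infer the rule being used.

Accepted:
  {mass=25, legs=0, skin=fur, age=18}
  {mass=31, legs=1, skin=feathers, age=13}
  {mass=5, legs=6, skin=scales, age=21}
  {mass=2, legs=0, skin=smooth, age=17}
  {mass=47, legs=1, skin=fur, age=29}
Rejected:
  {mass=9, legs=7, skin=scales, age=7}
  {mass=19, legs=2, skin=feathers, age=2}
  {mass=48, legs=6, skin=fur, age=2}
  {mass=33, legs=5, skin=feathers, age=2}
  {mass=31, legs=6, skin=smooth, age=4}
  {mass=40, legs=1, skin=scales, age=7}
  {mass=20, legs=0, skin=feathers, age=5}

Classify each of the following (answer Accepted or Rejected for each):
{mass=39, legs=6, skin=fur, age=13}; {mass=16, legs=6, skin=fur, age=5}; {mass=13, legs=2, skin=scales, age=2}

Accepted, Rejected, Rejected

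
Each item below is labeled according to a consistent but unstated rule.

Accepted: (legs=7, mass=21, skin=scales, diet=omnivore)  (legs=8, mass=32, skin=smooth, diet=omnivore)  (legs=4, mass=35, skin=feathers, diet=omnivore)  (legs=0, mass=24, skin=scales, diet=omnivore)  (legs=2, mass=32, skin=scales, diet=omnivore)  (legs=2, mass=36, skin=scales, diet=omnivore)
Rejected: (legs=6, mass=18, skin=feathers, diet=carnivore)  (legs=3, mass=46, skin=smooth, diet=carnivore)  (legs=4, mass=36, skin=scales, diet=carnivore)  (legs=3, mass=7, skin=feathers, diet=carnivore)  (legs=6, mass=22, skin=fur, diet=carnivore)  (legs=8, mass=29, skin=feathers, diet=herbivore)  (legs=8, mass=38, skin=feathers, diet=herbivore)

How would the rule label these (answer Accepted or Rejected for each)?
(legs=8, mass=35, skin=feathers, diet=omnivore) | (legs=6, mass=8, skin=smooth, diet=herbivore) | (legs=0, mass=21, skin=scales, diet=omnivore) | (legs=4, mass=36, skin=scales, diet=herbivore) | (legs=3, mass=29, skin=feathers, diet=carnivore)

Accepted, Rejected, Accepted, Rejected, Rejected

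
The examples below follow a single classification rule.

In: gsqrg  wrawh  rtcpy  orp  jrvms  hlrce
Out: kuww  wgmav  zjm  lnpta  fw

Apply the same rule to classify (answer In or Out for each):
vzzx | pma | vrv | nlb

Out, Out, In, Out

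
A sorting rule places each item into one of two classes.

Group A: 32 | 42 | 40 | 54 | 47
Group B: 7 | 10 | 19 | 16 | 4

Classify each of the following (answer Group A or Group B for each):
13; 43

Group B, Group A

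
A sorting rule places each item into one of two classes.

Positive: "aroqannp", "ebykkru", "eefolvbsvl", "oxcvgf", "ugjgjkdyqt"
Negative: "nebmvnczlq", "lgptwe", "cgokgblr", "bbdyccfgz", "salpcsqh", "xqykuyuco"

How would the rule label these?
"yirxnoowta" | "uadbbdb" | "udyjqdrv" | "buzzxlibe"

Negative, Positive, Positive, Negative

The classifier is using: starts with a vowel.
"yirxnoowta" — starts with 'y', hence Negative. "uadbbdb" — starts with 'u', hence Positive. "udyjqdrv" — starts with 'u', hence Positive. "buzzxlibe" — starts with 'b', hence Negative.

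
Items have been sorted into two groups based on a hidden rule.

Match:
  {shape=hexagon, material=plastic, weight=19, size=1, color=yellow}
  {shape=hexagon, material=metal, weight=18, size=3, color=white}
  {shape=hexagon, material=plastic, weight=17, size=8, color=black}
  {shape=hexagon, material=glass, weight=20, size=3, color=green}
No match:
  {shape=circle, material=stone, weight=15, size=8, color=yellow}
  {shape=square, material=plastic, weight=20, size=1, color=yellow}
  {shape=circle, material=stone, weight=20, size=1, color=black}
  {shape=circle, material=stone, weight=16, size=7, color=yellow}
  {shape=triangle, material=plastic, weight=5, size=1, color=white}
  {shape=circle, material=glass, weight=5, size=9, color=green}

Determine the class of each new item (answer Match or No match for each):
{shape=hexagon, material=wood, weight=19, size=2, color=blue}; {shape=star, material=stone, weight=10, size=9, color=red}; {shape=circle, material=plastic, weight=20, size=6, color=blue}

The distinguishing property — shape is hexagon — holds for all the 'Match' cases and none of the 'No match' cases.
Match: {shape=hexagon, material=wood, weight=19, size=2, color=blue}, since shape is hexagon. No match: {shape=star, material=stone, weight=10, size=9, color=red}, since shape is star. No match: {shape=circle, material=plastic, weight=20, size=6, color=blue}, since shape is circle.

Match, No match, No match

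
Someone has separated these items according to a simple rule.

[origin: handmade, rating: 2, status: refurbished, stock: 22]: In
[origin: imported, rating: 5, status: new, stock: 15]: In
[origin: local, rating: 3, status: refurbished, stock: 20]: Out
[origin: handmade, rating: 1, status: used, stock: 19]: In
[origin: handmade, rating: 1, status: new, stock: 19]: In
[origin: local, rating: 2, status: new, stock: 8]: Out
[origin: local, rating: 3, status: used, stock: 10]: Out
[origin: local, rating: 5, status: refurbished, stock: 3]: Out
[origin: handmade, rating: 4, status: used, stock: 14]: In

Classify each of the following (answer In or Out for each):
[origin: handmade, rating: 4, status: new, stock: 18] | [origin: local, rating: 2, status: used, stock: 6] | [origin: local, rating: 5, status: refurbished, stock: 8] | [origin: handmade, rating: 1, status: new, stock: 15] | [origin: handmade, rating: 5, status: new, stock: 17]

In, Out, Out, In, In

The distinguishing property — origin is not local — holds for all the 'In' cases and none of the 'Out' cases.
[origin: handmade, rating: 4, status: new, stock: 18] — origin is handmade, hence In.
[origin: local, rating: 2, status: used, stock: 6] — origin is local, hence Out.
[origin: local, rating: 5, status: refurbished, stock: 8] — origin is local, hence Out.
[origin: handmade, rating: 1, status: new, stock: 15] — origin is handmade, hence In.
[origin: handmade, rating: 5, status: new, stock: 17] — origin is handmade, hence In.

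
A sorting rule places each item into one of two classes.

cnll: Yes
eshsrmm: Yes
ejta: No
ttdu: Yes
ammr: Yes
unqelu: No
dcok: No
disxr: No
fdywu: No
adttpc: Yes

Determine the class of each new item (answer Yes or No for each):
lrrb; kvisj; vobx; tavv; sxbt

Yes, No, No, Yes, No

The distinguishing property — has a double letter — holds for all the 'Yes' cases and none of the 'No' cases.
lrrb — 'rr' doubled, hence Yes.
kvisj — no doubled letter, hence No.
vobx — no doubled letter, hence No.
tavv — 'vv' doubled, hence Yes.
sxbt — no doubled letter, hence No.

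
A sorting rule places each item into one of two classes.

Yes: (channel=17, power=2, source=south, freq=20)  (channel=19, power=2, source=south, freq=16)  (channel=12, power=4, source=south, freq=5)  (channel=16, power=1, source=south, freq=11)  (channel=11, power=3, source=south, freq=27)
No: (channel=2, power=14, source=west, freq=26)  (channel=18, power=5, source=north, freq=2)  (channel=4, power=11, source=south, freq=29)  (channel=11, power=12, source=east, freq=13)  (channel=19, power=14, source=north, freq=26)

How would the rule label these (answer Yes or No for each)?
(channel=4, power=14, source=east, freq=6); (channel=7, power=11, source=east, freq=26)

The common property of the 'Yes' items is: power ≤ 4. No 'No' item has it.

No, No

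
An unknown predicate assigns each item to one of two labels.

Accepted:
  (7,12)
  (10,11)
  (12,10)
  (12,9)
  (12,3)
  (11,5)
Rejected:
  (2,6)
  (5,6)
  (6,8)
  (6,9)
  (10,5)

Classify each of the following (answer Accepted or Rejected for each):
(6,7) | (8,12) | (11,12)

All 'Accepted' examples share one property — max ≥ 11 — and every 'Rejected' example lacks it.
(6,7) — max 7, hence Rejected. (8,12) — max 12, hence Accepted. (11,12) — max 12, hence Accepted.

Rejected, Accepted, Accepted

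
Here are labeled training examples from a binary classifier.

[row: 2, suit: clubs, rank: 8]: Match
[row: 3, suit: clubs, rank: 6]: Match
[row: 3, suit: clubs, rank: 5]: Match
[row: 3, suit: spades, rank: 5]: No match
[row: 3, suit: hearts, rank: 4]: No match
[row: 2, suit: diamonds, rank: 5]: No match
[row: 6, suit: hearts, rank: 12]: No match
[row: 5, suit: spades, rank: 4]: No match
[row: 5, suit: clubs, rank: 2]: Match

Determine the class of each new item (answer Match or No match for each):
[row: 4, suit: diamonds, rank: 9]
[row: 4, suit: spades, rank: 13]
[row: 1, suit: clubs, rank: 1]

No match, No match, Match

Every 'Match' example satisfies: suit is clubs. None of the 'No match' examples do.
[row: 4, suit: diamonds, rank: 9]: No match (suit is diamonds). [row: 4, suit: spades, rank: 13]: No match (suit is spades). [row: 1, suit: clubs, rank: 1]: Match (suit is clubs).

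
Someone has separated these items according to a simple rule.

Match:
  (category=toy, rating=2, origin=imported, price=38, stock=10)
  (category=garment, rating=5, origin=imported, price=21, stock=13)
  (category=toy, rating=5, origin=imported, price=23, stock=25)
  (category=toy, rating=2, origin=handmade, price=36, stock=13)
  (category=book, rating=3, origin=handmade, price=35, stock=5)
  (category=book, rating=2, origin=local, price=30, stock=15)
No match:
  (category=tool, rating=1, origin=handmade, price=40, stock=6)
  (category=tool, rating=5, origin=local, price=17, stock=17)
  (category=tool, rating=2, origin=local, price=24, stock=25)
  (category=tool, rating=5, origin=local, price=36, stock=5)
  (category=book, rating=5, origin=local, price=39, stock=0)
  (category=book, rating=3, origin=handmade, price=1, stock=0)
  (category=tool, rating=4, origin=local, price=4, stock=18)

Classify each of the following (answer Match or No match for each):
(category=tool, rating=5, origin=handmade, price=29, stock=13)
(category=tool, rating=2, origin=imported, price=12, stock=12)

No match, No match

The rule appears to be: category is not tool AND stock ≥ 5.
(category=tool, rating=5, origin=handmade, price=29, stock=13) → category is tool, stock = 13 → No match.
(category=tool, rating=2, origin=imported, price=12, stock=12) → category is tool, stock = 12 → No match.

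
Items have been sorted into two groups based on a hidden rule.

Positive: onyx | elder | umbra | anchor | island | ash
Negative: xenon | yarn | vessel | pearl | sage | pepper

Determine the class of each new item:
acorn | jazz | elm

Positive, Negative, Positive

Rule: starts with a vowel. This holds for each 'Positive' example and fails for each 'Negative' one.
acorn → starts with 'a' → Positive.
jazz → starts with 'j' → Negative.
elm → starts with 'e' → Positive.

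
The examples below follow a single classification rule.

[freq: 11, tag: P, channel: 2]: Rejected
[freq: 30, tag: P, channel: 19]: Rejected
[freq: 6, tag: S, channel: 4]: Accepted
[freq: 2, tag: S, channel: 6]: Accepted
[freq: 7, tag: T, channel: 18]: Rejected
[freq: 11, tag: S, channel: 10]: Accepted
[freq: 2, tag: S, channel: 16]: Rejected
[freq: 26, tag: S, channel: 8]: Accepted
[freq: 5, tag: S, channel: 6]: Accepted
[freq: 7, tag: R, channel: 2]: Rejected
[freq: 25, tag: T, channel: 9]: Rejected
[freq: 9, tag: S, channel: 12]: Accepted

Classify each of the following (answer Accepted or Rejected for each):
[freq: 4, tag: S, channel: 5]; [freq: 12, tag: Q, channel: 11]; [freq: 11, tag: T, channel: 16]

Accepted, Rejected, Rejected

Rule: tag is S AND channel ≤ 12. This holds for each 'Accepted' example and fails for each 'Rejected' one.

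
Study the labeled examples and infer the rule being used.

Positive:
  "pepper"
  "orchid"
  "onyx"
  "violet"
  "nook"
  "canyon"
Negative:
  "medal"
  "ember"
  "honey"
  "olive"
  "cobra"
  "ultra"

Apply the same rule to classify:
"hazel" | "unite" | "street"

Negative, Negative, Positive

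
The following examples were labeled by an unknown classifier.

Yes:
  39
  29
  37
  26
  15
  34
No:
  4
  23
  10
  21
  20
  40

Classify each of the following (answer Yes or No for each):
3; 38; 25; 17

The common property of the 'Yes' items is: digit sum ≥ 6. No 'No' item has it.

No, Yes, Yes, Yes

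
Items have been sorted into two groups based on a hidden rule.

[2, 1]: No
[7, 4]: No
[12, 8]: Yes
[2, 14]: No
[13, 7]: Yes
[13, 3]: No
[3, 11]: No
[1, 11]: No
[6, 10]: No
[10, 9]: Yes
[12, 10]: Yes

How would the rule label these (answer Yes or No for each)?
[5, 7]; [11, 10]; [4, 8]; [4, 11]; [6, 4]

No, Yes, No, No, No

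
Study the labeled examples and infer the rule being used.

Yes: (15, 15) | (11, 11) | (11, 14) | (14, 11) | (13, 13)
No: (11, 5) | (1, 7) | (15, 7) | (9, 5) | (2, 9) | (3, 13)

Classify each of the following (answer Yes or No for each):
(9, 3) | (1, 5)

The simplest hypothesis consistent with all the labels is: min ≥ 9.

No, No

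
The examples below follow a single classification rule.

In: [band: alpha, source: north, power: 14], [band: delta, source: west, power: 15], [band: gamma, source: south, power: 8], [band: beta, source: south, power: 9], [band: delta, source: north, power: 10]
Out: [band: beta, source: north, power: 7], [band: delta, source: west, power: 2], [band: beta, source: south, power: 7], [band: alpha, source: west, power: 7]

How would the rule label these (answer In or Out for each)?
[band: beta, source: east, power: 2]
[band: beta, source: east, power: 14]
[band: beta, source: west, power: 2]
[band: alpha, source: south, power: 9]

Out, In, Out, In

'In' ⟺ power ≥ 8.
[band: beta, source: east, power: 2]: power = 2 — does not satisfy this, so Out. [band: beta, source: east, power: 14]: power = 14 — matches, so In. [band: beta, source: west, power: 2]: power = 2 — does not satisfy this, so Out. [band: alpha, source: south, power: 9]: power = 9 — matches, so In.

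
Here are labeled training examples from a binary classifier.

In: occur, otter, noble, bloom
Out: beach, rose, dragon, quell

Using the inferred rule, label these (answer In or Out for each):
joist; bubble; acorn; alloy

In, Out, In, In

The classifier is using: odd length AND contains 'o'.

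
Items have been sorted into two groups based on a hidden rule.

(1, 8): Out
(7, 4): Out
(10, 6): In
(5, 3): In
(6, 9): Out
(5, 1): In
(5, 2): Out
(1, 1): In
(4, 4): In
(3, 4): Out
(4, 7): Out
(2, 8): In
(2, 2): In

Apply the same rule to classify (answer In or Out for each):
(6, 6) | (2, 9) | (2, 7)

In, Out, Out

Looking at the examples, the only property every 'In' case has and every 'Out' case lacks is: sum is even.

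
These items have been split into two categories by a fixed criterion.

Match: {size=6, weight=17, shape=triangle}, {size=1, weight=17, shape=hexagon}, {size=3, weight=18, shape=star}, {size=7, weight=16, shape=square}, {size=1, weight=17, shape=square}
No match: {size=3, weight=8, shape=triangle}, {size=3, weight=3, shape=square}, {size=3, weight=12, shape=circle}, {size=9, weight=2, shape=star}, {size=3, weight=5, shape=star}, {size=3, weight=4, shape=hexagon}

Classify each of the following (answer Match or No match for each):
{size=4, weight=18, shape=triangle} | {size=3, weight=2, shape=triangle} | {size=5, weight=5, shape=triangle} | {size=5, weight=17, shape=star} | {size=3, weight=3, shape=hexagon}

The rule appears to be: weight ≥ 16.
Match: {size=4, weight=18, shape=triangle}, since weight = 18.
No match: {size=3, weight=2, shape=triangle}, since weight = 2.
No match: {size=5, weight=5, shape=triangle}, since weight = 5.
Match: {size=5, weight=17, shape=star}, since weight = 17.
No match: {size=3, weight=3, shape=hexagon}, since weight = 3.

Match, No match, No match, Match, No match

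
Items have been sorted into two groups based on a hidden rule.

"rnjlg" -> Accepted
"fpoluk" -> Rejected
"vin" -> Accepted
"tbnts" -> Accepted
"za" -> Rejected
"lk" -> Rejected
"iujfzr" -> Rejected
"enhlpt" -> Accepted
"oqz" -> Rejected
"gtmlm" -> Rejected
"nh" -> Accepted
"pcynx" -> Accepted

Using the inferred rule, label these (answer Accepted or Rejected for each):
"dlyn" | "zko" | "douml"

Accepted, Rejected, Rejected

Rule: contains 'n'. This holds for each 'Accepted' example and fails for each 'Rejected' one.
"dlyn": has 'n' — qualifies, so Accepted. "zko": no 'n' — does not fit, so Rejected. "douml": no 'n' — does not fit, so Rejected.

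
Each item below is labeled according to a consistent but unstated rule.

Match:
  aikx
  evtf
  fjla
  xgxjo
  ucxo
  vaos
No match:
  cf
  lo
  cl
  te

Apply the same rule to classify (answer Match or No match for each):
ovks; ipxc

Match, Match

The simplest hypothesis consistent with all the labels is: length ≥ 4.
ovks — length 4, hence Match. ipxc — length 4, hence Match.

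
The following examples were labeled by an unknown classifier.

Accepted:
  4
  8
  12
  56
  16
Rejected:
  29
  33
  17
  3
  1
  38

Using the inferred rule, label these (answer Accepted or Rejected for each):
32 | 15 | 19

Accepted, Rejected, Rejected

Rule: multiple of 4. This holds for each 'Accepted' example and fails for each 'Rejected' one.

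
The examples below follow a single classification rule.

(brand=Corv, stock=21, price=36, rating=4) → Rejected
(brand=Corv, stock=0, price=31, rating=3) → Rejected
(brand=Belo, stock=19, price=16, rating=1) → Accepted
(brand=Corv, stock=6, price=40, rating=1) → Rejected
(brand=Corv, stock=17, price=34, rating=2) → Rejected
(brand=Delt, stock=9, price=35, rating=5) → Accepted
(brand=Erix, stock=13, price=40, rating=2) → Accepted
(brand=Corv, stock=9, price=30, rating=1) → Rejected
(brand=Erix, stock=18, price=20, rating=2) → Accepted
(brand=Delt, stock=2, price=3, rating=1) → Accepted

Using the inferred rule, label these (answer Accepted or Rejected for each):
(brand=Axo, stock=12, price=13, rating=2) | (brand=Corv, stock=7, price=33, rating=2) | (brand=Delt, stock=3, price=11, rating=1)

The simplest hypothesis consistent with all the labels is: brand is not Corv.
Accepted: (brand=Axo, stock=12, price=13, rating=2), since brand is Axo. Rejected: (brand=Corv, stock=7, price=33, rating=2), since brand is Corv. Accepted: (brand=Delt, stock=3, price=11, rating=1), since brand is Delt.

Accepted, Rejected, Accepted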